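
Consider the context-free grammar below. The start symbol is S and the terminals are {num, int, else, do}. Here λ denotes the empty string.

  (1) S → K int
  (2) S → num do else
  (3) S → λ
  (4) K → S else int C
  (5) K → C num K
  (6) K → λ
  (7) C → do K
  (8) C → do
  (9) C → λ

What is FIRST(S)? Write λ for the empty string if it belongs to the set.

{λ, do, else, int, num}

FIRST(C) = {λ, do}
FIRST(S) = {λ, do, else, int, num}  (via K int)
FIRST(K) = {λ, do, else, int, num}  (via S else int C, C num K)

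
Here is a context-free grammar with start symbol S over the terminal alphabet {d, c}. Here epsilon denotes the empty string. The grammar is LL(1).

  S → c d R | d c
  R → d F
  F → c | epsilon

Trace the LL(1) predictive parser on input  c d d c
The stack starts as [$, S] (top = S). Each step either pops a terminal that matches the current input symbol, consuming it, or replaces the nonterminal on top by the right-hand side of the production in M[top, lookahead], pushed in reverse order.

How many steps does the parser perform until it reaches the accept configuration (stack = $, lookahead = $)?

7

step 1: stack=$ S  input=c d d c $  — expand S → c d R
step 2: stack=$ R d c  input=c d d c $  — match c
step 3: stack=$ R d  input=d d c $  — match d
step 4: stack=$ R  input=d c $  — expand R → d F
step 5: stack=$ F d  input=d c $  — match d
step 6: stack=$ F  input=c $  — expand F → c
step 7: stack=$ c  input=c $  — match c
Accept reached after 7 steps.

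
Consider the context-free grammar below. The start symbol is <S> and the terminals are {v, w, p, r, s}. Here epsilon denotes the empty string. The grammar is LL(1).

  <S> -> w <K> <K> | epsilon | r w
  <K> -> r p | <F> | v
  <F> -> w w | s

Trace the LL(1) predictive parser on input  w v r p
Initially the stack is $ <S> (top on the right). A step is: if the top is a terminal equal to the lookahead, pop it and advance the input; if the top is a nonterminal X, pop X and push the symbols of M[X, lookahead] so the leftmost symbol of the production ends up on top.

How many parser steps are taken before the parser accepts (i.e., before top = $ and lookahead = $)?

7

     Stack        Input      Action
  1  $ <S>        w v r p $  expand <S> -> w <K> <K>
  2  $ <K> <K> w  w v r p $  match w
  3  $ <K> <K>    v r p $    expand <K> -> v
  4  $ <K> v      v r p $    match v
  5  $ <K>        r p $      expand <K> -> r p
  6  $ p r        r p $      match r
  7  $ p          p $        match p
Accept reached after 7 steps.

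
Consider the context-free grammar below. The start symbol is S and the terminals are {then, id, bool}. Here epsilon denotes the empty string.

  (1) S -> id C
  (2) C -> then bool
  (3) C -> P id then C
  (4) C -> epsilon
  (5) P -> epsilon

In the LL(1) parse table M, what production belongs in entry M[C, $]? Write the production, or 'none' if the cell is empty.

C -> epsilon

FIRST(S) = {id}
FIRST(P) = {epsilon}
FIRST(C) = {epsilon, id, then}  (via P id then C)
FOLLOW(S) includes $ since S is the start symbol.
FOLLOW(S): S appears on no right-hand side. Thus FOLLOW(S) = {$}.
FOLLOW(C): in S->id C, the suffix after C is empty, so FOLLOW(C) ⊇ FOLLOW(S) = {$}; in C->P id then C, the suffix after C is empty (adds nothing new). Thus FOLLOW(C) = {$}.
For C -> then bool: FIRST(then bool) = {then}, so it goes in M[C, t] for t ∈ {then}.
For C -> P id then C: FIRST(P id then C) = {id}, so it goes in M[C, t] for t ∈ {id}.
For C -> epsilon: FIRST(epsilon) = {epsilon}, so it goes in M[C, t] for t ∈ {}; since epsilon ∈ FIRST, also for every t ∈ FOLLOW(C) = {$}.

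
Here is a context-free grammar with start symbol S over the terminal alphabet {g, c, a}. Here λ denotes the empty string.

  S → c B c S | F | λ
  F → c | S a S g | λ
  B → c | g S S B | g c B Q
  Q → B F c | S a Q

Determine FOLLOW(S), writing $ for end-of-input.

FIRST(B): from B→c we get {c}; from B→g S S B we get {g}; from B→g c B Q we get {g}. So FIRST(B) = {c, g}.
FIRST(S): from S→c B c S we get {c}; from S→F we get {λ, a, c}; from S→λ we get {λ}. So FIRST(S) = {λ, a, c}.
FIRST(F): from F→c we get {c}; from F→S a S g we get {a, c}; from F→λ we get {λ}. So FIRST(F) = {λ, a, c}.
FIRST(Q): from Q→B F c we get {c, g}; from Q→S a Q we get {a, c}. So FIRST(Q) = {a, c, g}.
FOLLOW(S) includes $ since S is the start symbol.
FOLLOW(S): in S→c B c S, the suffix after S is empty (adds nothing new); in F→S a S g (occurrence 1), S is followed by a S g with FIRST {a}; in F→S a S g (occurrence 2), S is followed by g with FIRST {g}; in B→g S S B (occurrence 1), S is followed by S B with FIRST {a, c, g}; in B→g S S B (occurrence 2), S is followed by B with FIRST {c, g}; in Q→S a Q, S is followed by a Q with FIRST {a}. Thus FOLLOW(S) = {$, a, c, g}.
FOLLOW(F): in S→F, the suffix after F is empty, so FOLLOW(F) ⊇ FOLLOW(S) = {$, a, c, g}; in Q→B F c, F is followed by c with FIRST {c}. Thus FOLLOW(F) = {$, a, c, g}.
FOLLOW(B): in S→c B c S, B is followed by c S with FIRST {c}; in B→g S S B, the suffix after B is empty (adds nothing new); in B→g c B Q, B is followed by Q with FIRST {a, c, g}; in Q→B F c, B is followed by F c with FIRST {a, c}. Thus FOLLOW(B) = {a, c, g}.
FOLLOW(Q): in B→g c B Q, the suffix after Q is empty, so FOLLOW(Q) ⊇ FOLLOW(B) = {a, c, g}; in Q→S a Q, the suffix after Q is empty (adds nothing new). Thus FOLLOW(Q) = {a, c, g}.

{$, a, c, g}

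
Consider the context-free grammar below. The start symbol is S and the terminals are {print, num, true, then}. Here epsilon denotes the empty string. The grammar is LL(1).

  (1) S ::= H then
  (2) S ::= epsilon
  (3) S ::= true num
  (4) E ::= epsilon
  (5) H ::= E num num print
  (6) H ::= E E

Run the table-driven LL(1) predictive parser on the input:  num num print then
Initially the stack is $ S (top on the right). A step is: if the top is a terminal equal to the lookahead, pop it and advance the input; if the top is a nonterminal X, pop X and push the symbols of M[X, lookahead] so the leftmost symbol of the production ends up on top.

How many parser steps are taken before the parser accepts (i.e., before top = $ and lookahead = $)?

7

step 1: stack=$ S  input=num num print then $  — expand S ::= H then
step 2: stack=$ then H  input=num num print then $  — expand H ::= E num num print
step 3: stack=$ then print num num E  input=num num print then $  — expand E ::= epsilon
step 4: stack=$ then print num num  input=num num print then $  — match num
step 5: stack=$ then print num  input=num print then $  — match num
step 6: stack=$ then print  input=print then $  — match print
step 7: stack=$ then  input=then $  — match then
Accept reached after 7 steps.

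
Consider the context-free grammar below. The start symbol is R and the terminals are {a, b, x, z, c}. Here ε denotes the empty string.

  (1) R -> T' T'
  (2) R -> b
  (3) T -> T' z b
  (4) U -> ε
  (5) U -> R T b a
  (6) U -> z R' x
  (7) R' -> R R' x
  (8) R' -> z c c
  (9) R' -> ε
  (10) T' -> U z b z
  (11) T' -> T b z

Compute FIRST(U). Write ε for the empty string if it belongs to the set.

{ε, b, z}

FIRST(R) = {b, z}  (via T' T')
FIRST(U) = {ε, b, z}  (via R T b a)
FIRST(R') = {ε, b, z}  (via R R' x)
FIRST(T) = {b, z}  (via T' z b)
FIRST(T') = {b, z}  (via U z b z, T b z)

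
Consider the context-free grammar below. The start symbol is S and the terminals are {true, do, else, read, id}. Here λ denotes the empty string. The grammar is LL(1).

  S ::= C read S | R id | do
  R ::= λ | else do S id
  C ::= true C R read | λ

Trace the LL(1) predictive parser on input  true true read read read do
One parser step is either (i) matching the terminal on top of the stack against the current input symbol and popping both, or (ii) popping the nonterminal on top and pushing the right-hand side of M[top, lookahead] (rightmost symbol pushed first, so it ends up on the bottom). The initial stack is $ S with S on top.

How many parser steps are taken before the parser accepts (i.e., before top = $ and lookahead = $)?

13

step 1: stack=$ S  input=true true read read read do $  — expand S ::= C read S
step 2: stack=$ S read C  input=true true read read read do $  — expand C ::= true C R read
step 3: stack=$ S read read R C true  input=true true read read read do $  — match true
step 4: stack=$ S read read R C  input=true read read read do $  — expand C ::= true C R read
step 5: stack=$ S read read R read R C true  input=true read read read do $  — match true
step 6: stack=$ S read read R read R C  input=read read read do $  — expand C ::= λ
step 7: stack=$ S read read R read R  input=read read read do $  — expand R ::= λ
step 8: stack=$ S read read R read  input=read read read do $  — match read
step 9: stack=$ S read read R  input=read read do $  — expand R ::= λ
step 10: stack=$ S read read  input=read read do $  — match read
step 11: stack=$ S read  input=read do $  — match read
step 12: stack=$ S  input=do $  — expand S ::= do
step 13: stack=$ do  input=do $  — match do
Accept reached after 13 steps.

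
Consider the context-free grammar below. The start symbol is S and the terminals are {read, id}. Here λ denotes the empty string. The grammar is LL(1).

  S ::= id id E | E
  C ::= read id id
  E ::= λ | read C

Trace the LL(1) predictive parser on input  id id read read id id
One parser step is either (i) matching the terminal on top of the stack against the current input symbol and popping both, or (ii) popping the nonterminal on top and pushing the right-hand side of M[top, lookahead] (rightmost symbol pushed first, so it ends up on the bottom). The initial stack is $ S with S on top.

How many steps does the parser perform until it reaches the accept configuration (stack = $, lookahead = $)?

     Stack         Input                    Action
  1  $ S           id id read read id id $  expand S ::= id id E
  2  $ E id id     id id read read id id $  match id
  3  $ E id        id read read id id $     match id
  4  $ E           read read id id $        expand E ::= read C
  5  $ C read      read read id id $        match read
  6  $ C           read id id $             expand C ::= read id id
  7  $ id id read  read id id $             match read
  8  $ id id       id id $                  match id
  9  $ id          id $                     match id
Accept reached after 9 steps.

9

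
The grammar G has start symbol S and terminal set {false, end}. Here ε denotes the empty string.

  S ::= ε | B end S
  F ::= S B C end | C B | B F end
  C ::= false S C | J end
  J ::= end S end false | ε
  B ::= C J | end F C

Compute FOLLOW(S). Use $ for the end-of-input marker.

FIRST(J) = {ε, end}
FIRST(C) = {end, false}  (via J end)
FIRST(B) = {end, false}  (via C J)
FIRST(S) = {ε, end, false}  (via B end S)
FIRST(F) = {end, false}  (via S B C end, C B, B F end)
FOLLOW(S) includes $ since S is the start symbol.
FOLLOW(S): in S::=B end S, the suffix after S is empty (adds nothing new); in F::=S B C end, S is followed by B C end with FIRST {end, false}; in C::=false S C, S is followed by C with FIRST {end, false}; in J::=end S end false, S is followed by end false with FIRST {end}. Thus FOLLOW(S) = {$, end, false}.
FOLLOW(F): in F::=B F end, F is followed by end with FIRST {end}; in B::=end F C, F is followed by C with FIRST {end, false}. Thus FOLLOW(F) = {end, false}.
FOLLOW(B): in S::=B end S, B is followed by end S with FIRST {end}; in F::=S B C end, B is followed by C end with FIRST {end, false}; in F::=C B, the suffix after B is empty, so FOLLOW(B) ⊇ FOLLOW(F) = {end, false}; in F::=B F end, B is followed by F end with FIRST {end, false}. Thus FOLLOW(B) = {end, false}.
FOLLOW(C): in F::=S B C end, C is followed by end with FIRST {end}; in F::=C B, C is followed by B with FIRST {end, false}; in C::=false S C, the suffix after C is empty (adds nothing new); in B::=C J, C is followed by J with FIRST {ε, end}; in B::=C J, the suffix after C is nullable, so FOLLOW(C) ⊇ FOLLOW(B) = {end, false}; in B::=end F C, the suffix after C is empty, so FOLLOW(C) ⊇ FOLLOW(B) = {end, false}. Thus FOLLOW(C) = {end, false}.
FOLLOW(J): in C::=J end, J is followed by end with FIRST {end}; in B::=C J, the suffix after J is empty, so FOLLOW(J) ⊇ FOLLOW(B) = {end, false}. Thus FOLLOW(J) = {end, false}.

{$, end, false}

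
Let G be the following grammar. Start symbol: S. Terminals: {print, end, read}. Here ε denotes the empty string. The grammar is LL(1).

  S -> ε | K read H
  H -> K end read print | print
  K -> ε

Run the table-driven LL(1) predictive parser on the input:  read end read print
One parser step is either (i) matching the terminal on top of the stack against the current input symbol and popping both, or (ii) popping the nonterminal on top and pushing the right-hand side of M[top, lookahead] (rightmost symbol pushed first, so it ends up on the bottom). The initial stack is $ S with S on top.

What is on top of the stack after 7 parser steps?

print

     Stack               Input                  Action
  1  $ S                 read end read print $  expand S -> K read H
  2  $ H read K          read end read print $  expand K -> ε
  3  $ H read            read end read print $  match read
  4  $ H                 end read print $       expand H -> K end read print
  5  $ print read end K  end read print $       expand K -> ε
  6  $ print read end    end read print $       match end
  7  $ print read        read print $           match read
Stack after step 7: $ print (top = print).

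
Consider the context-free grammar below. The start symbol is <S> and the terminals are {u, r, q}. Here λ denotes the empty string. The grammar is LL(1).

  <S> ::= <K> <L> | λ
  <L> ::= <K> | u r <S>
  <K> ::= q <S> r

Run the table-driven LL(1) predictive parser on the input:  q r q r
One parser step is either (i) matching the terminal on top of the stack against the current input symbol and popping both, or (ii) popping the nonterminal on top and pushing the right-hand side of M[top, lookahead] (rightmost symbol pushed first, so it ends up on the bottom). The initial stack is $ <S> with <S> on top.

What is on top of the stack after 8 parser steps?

     Stack          Input      Action
  1  $ <S>          q r q r $  expand <S> ::= <K> <L>
  2  $ <L> <K>      q r q r $  expand <K> ::= q <S> r
  3  $ <L> r <S> q  q r q r $  match q
  4  $ <L> r <S>    r q r $    expand <S> ::= λ
  5  $ <L> r        r q r $    match r
  6  $ <L>          q r $      expand <L> ::= <K>
  7  $ <K>          q r $      expand <K> ::= q <S> r
  8  $ r <S> q      q r $      match q
Stack after step 8: $ r <S> (top = <S>).

<S>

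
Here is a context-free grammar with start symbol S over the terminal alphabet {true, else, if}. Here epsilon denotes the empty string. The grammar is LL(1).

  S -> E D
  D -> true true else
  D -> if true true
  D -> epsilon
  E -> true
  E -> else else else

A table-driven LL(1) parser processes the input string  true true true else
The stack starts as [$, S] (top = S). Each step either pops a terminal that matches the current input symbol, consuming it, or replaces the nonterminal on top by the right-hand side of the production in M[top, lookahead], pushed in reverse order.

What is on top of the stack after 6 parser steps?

else

     Stack             Input                  Action
  1  $ S               true true true else $  expand S -> E D
  2  $ D E             true true true else $  expand E -> true
  3  $ D true          true true true else $  match true
  4  $ D               true true else $       expand D -> true true else
  5  $ else true true  true true else $       match true
  6  $ else true       true else $            match true
Stack after step 6: $ else (top = else).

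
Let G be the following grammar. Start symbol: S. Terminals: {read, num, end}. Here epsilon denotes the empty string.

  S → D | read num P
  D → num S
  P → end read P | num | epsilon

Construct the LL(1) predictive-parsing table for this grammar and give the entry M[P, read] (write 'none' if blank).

none

FIRST(D): from D→num S we get {num}. So FIRST(D) = {num}.
FIRST(P): from P→end read P we get {end}; from P→num we get {num}; from P→epsilon we get {epsilon}. So FIRST(P) = {epsilon, end, num}.
FIRST(S): from S→D we get {num}; from S→read num P we get {read}. So FIRST(S) = {num, read}.
FOLLOW(S) includes $ since S is the start symbol.
FOLLOW(S): in D→num S, the suffix after S is empty, so FOLLOW(S) ⊇ FOLLOW(D) = {$}. Thus FOLLOW(S) = {$}.
FOLLOW(P): in S→read num P, the suffix after P is empty, so FOLLOW(P) ⊇ FOLLOW(S) = {$}; in P→end read P, the suffix after P is empty (adds nothing new). Thus FOLLOW(P) = {$}.
For P → end read P: FIRST(end read P) = {end}, so it goes in M[P, t] for t ∈ {end}.
For P → num: FIRST(num) = {num}, so it goes in M[P, t] for t ∈ {num}.
For P → epsilon: FIRST(epsilon) = {epsilon}, so it goes in M[P, t] for t ∈ {}; since epsilon ∈ FIRST, also for every t ∈ FOLLOW(P) = {$}.
None of these place a production in M[P, read].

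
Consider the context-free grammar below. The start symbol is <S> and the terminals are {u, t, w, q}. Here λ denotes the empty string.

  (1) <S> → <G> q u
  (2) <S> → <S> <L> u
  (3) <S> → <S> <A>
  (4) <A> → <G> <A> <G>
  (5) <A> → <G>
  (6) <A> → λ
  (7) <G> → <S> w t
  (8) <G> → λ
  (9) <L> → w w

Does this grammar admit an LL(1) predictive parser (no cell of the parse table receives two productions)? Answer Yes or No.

No

FIRST(<S>) = {q}
FIRST(<A>) = {λ, q}
FIRST(<G>) = {λ, q}
FIRST(<L>) = {w}
FOLLOW(<S>) = {$, q, w}
FOLLOW(<A>) = {$, q, w}
FOLLOW(<G>) = {$, q, w}
FOLLOW(<L>) = {u}
Cell M[<A>, $] receives both <A> → <G> <A> <G> and <A> → <G> and <A> → λ — the grammar is not LL(1).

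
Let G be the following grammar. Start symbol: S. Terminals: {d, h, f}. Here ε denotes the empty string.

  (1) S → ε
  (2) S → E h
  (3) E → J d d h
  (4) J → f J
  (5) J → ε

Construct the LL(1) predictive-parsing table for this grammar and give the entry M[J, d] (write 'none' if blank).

J → ε

FIRST(J) = {ε, f}
FIRST(E) = {d, f}  (via J d d h)
FIRST(S) = {ε, d, f}  (via E h)
FOLLOW(S) includes $ since S is the start symbol.
FOLLOW(J): in E→J d d h, J is followed by d d h with FIRST {d}; in J→f J, the suffix after J is empty (adds nothing new). Thus FOLLOW(J) = {d}.
For J → f J: FIRST(f J) = {f}, so it goes in M[J, t] for t ∈ {f}.
For J → ε: FIRST(ε) = {ε}, so it goes in M[J, t] for t ∈ {}; since ε ∈ FIRST, also for every t ∈ FOLLOW(J) = {d}.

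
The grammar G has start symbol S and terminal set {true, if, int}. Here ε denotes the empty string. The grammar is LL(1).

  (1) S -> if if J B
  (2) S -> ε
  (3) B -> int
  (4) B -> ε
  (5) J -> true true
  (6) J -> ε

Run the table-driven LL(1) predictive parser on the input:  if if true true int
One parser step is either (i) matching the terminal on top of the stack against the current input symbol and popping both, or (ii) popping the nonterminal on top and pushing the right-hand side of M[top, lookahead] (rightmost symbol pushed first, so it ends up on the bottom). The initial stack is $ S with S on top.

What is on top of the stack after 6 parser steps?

B

     Stack          Input                  Action
  1  $ S            if if true true int $  expand S -> if if J B
  2  $ B J if if    if if true true int $  match if
  3  $ B J if       if true true int $     match if
  4  $ B J          true true int $        expand J -> true true
  5  $ B true true  true true int $        match true
  6  $ B true       true int $             match true
Stack after step 6: $ B (top = B).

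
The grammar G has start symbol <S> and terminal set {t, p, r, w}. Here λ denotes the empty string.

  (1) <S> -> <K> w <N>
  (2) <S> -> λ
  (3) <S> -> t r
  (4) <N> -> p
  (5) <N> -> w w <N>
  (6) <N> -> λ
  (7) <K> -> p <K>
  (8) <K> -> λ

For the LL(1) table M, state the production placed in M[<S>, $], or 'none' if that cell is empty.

<S> -> λ

FIRST(<N>) = {λ, p, w}
FIRST(<K>) = {λ, p}
FIRST(<S>) = {λ, p, t, w}  (via <K> w <N>)
FOLLOW(<S>) includes $ since <S> is the start symbol.
FOLLOW(<S>): <S> appears on no right-hand side. Thus FOLLOW(<S>) = {$}.
For <S> -> <K> w <N>: FIRST(<K> w <N>) = {p, w}, so it goes in M[<S>, t] for t ∈ {p, w}.
For <S> -> λ: FIRST(λ) = {λ}, so it goes in M[<S>, t] for t ∈ {}; since λ ∈ FIRST, also for every t ∈ FOLLOW(<S>) = {$}.
For <S> -> t r: FIRST(t r) = {t}, so it goes in M[<S>, t] for t ∈ {t}.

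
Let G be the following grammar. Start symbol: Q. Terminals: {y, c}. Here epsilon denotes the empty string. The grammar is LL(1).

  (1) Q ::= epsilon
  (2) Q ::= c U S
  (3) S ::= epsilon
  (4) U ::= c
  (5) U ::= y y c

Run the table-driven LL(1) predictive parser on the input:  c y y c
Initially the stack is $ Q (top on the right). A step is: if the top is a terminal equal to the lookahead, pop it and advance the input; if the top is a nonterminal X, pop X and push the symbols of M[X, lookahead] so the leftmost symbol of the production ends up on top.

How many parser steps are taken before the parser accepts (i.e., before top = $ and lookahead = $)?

step 1: stack=$ Q  input=c y y c $  — expand Q ::= c U S
step 2: stack=$ S U c  input=c y y c $  — match c
step 3: stack=$ S U  input=y y c $  — expand U ::= y y c
step 4: stack=$ S c y y  input=y y c $  — match y
step 5: stack=$ S c y  input=y c $  — match y
step 6: stack=$ S c  input=c $  — match c
step 7: stack=$ S  input=$  — expand S ::= epsilon
Accept reached after 7 steps.

7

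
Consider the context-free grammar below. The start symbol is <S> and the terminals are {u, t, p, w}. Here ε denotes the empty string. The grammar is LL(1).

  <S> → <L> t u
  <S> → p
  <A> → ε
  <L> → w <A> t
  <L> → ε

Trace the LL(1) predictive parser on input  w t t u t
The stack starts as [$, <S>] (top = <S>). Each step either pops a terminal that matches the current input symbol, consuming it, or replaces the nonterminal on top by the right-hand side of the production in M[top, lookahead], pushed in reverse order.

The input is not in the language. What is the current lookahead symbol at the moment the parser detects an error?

     Stack          Input        Action
  1  $ <S>          w t t u t $  expand <S> → <L> t u
  2  $ u t <L>      w t t u t $  expand <L> → w <A> t
  3  $ u t t <A> w  w t t u t $  match w
  4  $ u t t <A>    t t u t $    expand <A> → ε
  5  $ u t t        t t u t $    match t
  6  $ u t          t u t $      match t
  7  $ u            u t $        match u
  8  $              t $          error: stack empty but input remains

t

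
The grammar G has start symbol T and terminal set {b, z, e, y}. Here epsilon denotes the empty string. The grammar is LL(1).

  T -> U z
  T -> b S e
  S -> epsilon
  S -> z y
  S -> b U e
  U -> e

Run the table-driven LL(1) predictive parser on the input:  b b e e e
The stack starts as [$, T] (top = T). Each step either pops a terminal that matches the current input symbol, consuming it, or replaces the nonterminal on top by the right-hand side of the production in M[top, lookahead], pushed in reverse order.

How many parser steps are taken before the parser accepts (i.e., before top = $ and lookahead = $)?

8

     Stack      Input        Action
  1  $ T        b b e e e $  expand T -> b S e
  2  $ e S b    b b e e e $  match b
  3  $ e S      b e e e $    expand S -> b U e
  4  $ e e U b  b e e e $    match b
  5  $ e e U    e e e $      expand U -> e
  6  $ e e e    e e e $      match e
  7  $ e e      e e $        match e
  8  $ e        e $          match e
Accept reached after 8 steps.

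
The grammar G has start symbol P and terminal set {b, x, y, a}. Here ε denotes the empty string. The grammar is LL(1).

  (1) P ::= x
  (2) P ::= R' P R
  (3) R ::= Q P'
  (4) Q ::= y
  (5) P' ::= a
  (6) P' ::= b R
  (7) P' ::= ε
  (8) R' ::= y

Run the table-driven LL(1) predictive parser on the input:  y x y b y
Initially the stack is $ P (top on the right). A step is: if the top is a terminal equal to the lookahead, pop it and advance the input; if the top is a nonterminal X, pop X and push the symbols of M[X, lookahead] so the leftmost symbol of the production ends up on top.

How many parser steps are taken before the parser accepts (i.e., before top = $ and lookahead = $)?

step 1: stack=$ P  input=y x y b y $  — expand P ::= R' P R
step 2: stack=$ R P R'  input=y x y b y $  — expand R' ::= y
step 3: stack=$ R P y  input=y x y b y $  — match y
step 4: stack=$ R P  input=x y b y $  — expand P ::= x
step 5: stack=$ R x  input=x y b y $  — match x
step 6: stack=$ R  input=y b y $  — expand R ::= Q P'
step 7: stack=$ P' Q  input=y b y $  — expand Q ::= y
step 8: stack=$ P' y  input=y b y $  — match y
step 9: stack=$ P'  input=b y $  — expand P' ::= b R
step 10: stack=$ R b  input=b y $  — match b
step 11: stack=$ R  input=y $  — expand R ::= Q P'
step 12: stack=$ P' Q  input=y $  — expand Q ::= y
step 13: stack=$ P' y  input=y $  — match y
step 14: stack=$ P'  input=$  — expand P' ::= ε
Accept reached after 14 steps.

14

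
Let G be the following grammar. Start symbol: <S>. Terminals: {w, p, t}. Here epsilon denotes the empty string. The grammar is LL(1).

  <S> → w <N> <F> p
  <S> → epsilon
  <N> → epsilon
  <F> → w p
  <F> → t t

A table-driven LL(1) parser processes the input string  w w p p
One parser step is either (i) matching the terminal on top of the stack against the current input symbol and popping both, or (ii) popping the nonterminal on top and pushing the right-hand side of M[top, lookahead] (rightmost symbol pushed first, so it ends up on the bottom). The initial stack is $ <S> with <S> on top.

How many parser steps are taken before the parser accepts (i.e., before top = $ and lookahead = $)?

step 1: stack=$ <S>  input=w w p p $  — expand <S> → w <N> <F> p
step 2: stack=$ p <F> <N> w  input=w w p p $  — match w
step 3: stack=$ p <F> <N>  input=w p p $  — expand <N> → epsilon
step 4: stack=$ p <F>  input=w p p $  — expand <F> → w p
step 5: stack=$ p p w  input=w p p $  — match w
step 6: stack=$ p p  input=p p $  — match p
step 7: stack=$ p  input=p $  — match p
Accept reached after 7 steps.

7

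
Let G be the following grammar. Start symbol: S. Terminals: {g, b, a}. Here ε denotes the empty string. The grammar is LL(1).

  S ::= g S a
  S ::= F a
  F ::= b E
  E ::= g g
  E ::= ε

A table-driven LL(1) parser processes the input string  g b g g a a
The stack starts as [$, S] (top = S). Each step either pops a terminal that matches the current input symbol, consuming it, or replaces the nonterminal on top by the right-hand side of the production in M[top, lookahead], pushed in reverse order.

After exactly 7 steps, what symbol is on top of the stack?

     Stack      Input          Action
  1  $ S        g b g g a a $  expand S ::= g S a
  2  $ a S g    g b g g a a $  match g
  3  $ a S      b g g a a $    expand S ::= F a
  4  $ a a F    b g g a a $    expand F ::= b E
  5  $ a a E b  b g g a a $    match b
  6  $ a a E    g g a a $      expand E ::= g g
  7  $ a a g g  g g a a $      match g
Stack after step 7: $ a a g (top = g).

g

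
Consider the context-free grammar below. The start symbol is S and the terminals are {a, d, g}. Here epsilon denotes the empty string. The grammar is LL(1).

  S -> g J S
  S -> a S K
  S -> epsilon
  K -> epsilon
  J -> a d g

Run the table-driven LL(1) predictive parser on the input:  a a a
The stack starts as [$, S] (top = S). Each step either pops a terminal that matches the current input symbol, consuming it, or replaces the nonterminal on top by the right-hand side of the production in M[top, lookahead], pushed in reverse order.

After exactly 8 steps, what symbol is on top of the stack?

K

step 1: stack=$ S  input=a a a $  — expand S -> a S K
step 2: stack=$ K S a  input=a a a $  — match a
step 3: stack=$ K S  input=a a $  — expand S -> a S K
step 4: stack=$ K K S a  input=a a $  — match a
step 5: stack=$ K K S  input=a $  — expand S -> a S K
step 6: stack=$ K K K S a  input=a $  — match a
step 7: stack=$ K K K S  input=$  — expand S -> epsilon
step 8: stack=$ K K K  input=$  — expand K -> epsilon
Stack after step 8: $ K K (top = K).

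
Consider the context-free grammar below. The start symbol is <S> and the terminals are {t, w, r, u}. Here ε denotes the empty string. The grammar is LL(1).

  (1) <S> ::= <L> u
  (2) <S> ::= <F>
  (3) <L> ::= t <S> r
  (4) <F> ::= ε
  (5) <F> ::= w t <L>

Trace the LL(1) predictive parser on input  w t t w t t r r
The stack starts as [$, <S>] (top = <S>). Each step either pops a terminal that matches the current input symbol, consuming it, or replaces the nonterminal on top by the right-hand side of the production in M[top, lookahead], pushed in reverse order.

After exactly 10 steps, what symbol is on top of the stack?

<L>

step 1: stack=$ <S>  input=w t t w t t r r $  — expand <S> ::= <F>
step 2: stack=$ <F>  input=w t t w t t r r $  — expand <F> ::= w t <L>
step 3: stack=$ <L> t w  input=w t t w t t r r $  — match w
step 4: stack=$ <L> t  input=t t w t t r r $  — match t
step 5: stack=$ <L>  input=t w t t r r $  — expand <L> ::= t <S> r
step 6: stack=$ r <S> t  input=t w t t r r $  — match t
step 7: stack=$ r <S>  input=w t t r r $  — expand <S> ::= <F>
step 8: stack=$ r <F>  input=w t t r r $  — expand <F> ::= w t <L>
step 9: stack=$ r <L> t w  input=w t t r r $  — match w
step 10: stack=$ r <L> t  input=t t r r $  — match t
Stack after step 10: $ r <L> (top = <L>).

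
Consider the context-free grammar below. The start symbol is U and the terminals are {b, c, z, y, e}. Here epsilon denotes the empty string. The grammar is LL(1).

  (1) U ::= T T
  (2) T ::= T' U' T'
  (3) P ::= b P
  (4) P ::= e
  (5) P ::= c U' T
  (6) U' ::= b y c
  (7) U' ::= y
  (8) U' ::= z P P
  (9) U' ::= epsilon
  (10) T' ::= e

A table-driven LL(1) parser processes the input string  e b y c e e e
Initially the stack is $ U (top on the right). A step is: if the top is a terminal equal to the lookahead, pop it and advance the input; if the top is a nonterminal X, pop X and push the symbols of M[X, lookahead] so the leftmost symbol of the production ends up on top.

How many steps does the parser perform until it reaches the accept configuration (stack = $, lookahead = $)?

16

step 1: stack=$ U  input=e b y c e e e $  — expand U ::= T T
step 2: stack=$ T T  input=e b y c e e e $  — expand T ::= T' U' T'
step 3: stack=$ T T' U' T'  input=e b y c e e e $  — expand T' ::= e
step 4: stack=$ T T' U' e  input=e b y c e e e $  — match e
step 5: stack=$ T T' U'  input=b y c e e e $  — expand U' ::= b y c
step 6: stack=$ T T' c y b  input=b y c e e e $  — match b
step 7: stack=$ T T' c y  input=y c e e e $  — match y
step 8: stack=$ T T' c  input=c e e e $  — match c
step 9: stack=$ T T'  input=e e e $  — expand T' ::= e
step 10: stack=$ T e  input=e e e $  — match e
step 11: stack=$ T  input=e e $  — expand T ::= T' U' T'
step 12: stack=$ T' U' T'  input=e e $  — expand T' ::= e
step 13: stack=$ T' U' e  input=e e $  — match e
step 14: stack=$ T' U'  input=e $  — expand U' ::= epsilon
step 15: stack=$ T'  input=e $  — expand T' ::= e
step 16: stack=$ e  input=e $  — match e
Accept reached after 16 steps.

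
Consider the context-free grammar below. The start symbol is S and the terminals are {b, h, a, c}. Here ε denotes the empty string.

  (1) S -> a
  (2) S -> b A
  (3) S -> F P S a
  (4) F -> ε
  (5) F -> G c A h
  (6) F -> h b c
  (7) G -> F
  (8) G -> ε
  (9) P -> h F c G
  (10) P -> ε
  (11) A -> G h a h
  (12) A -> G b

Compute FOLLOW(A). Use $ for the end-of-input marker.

{$, a, h}

FIRST(P): from P->h F c G we get {h}; from P->ε we get {ε}. So FIRST(P) = {ε, h}.
FIRST(S): from S->a we get {a}; from S->b A we get {b}; from S->F P S a we get {a, b, c, h}. So FIRST(S) = {a, b, c, h}.
FIRST(F): from F->ε we get {ε}; from F->G c A h we get {c, h}; from F->h b c we get {h}. So FIRST(F) = {ε, c, h}.
FIRST(G): from G->F we get {ε, c, h}; from G->ε we get {ε}. So FIRST(G) = {ε, c, h}.
FIRST(A): from A->G h a h we get {c, h}; from A->G b we get {b, c, h}. So FIRST(A) = {b, c, h}.
FOLLOW(S) includes $ since S is the start symbol.
FOLLOW(S): in S->F P S a, S is followed by a with FIRST {a}. Thus FOLLOW(S) = {$, a}.
FOLLOW(P): in S->F P S a, P is followed by S a with FIRST {a, b, c, h}. Thus FOLLOW(P) = {a, b, c, h}.
FOLLOW(G): in F->G c A h, G is followed by c A h with FIRST {c}; in P->h F c G, the suffix after G is empty, so FOLLOW(G) ⊇ FOLLOW(P) = {a, b, c, h}; in A->G h a h, G is followed by h a h with FIRST {h}; in A->G b, G is followed by b with FIRST {b}. Thus FOLLOW(G) = {a, b, c, h}.
FOLLOW(F): in S->F P S a, F is followed by P S a with FIRST {a, b, c, h}; in G->F, the suffix after F is empty, so FOLLOW(F) ⊇ FOLLOW(G) = {a, b, c, h}; in P->h F c G, F is followed by c G with FIRST {c}. Thus FOLLOW(F) = {a, b, c, h}.
FOLLOW(A): in S->b A, the suffix after A is empty, so FOLLOW(A) ⊇ FOLLOW(S) = {$, a}; in F->G c A h, A is followed by h with FIRST {h}. Thus FOLLOW(A) = {$, a, h}.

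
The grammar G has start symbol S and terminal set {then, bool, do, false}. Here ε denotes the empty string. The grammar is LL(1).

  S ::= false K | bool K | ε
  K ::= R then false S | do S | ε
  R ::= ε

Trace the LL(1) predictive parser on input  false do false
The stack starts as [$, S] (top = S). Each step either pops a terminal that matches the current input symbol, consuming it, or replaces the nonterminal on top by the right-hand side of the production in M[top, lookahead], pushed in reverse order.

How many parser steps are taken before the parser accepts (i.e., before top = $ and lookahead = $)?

7

     Stack      Input             Action
  1  $ S        false do false $  expand S ::= false K
  2  $ K false  false do false $  match false
  3  $ K        do false $        expand K ::= do S
  4  $ S do     do false $        match do
  5  $ S        false $           expand S ::= false K
  6  $ K false  false $           match false
  7  $ K        $                 expand K ::= ε
Accept reached after 7 steps.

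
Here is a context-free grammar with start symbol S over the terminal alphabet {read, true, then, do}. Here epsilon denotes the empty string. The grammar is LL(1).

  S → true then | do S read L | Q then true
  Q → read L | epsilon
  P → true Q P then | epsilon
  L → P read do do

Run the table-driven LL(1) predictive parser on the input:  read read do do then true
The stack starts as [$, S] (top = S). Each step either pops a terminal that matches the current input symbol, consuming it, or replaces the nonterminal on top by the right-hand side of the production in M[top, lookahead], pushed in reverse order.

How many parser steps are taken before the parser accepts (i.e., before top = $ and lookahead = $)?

10

step 1: stack=$ S  input=read read do do then true $  — expand S → Q then true
step 2: stack=$ true then Q  input=read read do do then true $  — expand Q → read L
step 3: stack=$ true then L read  input=read read do do then true $  — match read
step 4: stack=$ true then L  input=read do do then true $  — expand L → P read do do
step 5: stack=$ true then do do read P  input=read do do then true $  — expand P → epsilon
step 6: stack=$ true then do do read  input=read do do then true $  — match read
step 7: stack=$ true then do do  input=do do then true $  — match do
step 8: stack=$ true then do  input=do then true $  — match do
step 9: stack=$ true then  input=then true $  — match then
step 10: stack=$ true  input=true $  — match true
Accept reached after 10 steps.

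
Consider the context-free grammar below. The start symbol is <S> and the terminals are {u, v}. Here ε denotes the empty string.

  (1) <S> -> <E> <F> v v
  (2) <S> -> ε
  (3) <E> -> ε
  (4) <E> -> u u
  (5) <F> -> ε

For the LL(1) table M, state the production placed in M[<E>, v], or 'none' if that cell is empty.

<E> -> ε

FIRST(<E>): from <E>->ε we get {ε}; from <E>->u u we get {u}. So FIRST(<E>) = {ε, u}.
FIRST(<F>): from <F>->ε we get {ε}. So FIRST(<F>) = {ε}.
FIRST(<S>): from <S>-><E> <F> v v we get {u, v}; from <S>->ε we get {ε}. So FIRST(<S>) = {ε, u, v}.
FOLLOW(<S>) includes $ since <S> is the start symbol.
FOLLOW(<E>): in <S>-><E> <F> v v, <E> is followed by <F> v v with FIRST {v}. Thus FOLLOW(<E>) = {v}.
For <E> -> ε: FIRST(ε) = {ε}, so it goes in M[<E>, t] for t ∈ {}; since ε ∈ FIRST, also for every t ∈ FOLLOW(<E>) = {v}.
For <E> -> u u: FIRST(u u) = {u}, so it goes in M[<E>, t] for t ∈ {u}.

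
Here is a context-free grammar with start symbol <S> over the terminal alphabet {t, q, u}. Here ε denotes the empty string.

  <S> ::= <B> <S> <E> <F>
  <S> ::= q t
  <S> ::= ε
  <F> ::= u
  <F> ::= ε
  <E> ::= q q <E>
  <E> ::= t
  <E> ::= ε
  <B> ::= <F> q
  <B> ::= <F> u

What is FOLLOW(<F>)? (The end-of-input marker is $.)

FIRST(<F>) = {ε, u}
FIRST(<E>) = {ε, q, t}
FIRST(<B>) = {q, u}  (via <F> q, <F> u)
FIRST(<S>) = {ε, q, u}  (via <B> <S> <E> <F>)
FOLLOW(<S>) includes $ since <S> is the start symbol.
FOLLOW(<S>): in <S>::=<B> <S> <E> <F>, <S> is followed by <E> <F> with FIRST {ε, q, t, u}; in <S>::=<B> <S> <E> <F>, the suffix after <S> is nullable (adds nothing new). Thus FOLLOW(<S>) = {$, q, t, u}.
FOLLOW(<F>): in <S>::=<B> <S> <E> <F>, the suffix after <F> is empty, so FOLLOW(<F>) ⊇ FOLLOW(<S>) = {$, q, t, u}; in <B>::=<F> q, <F> is followed by q with FIRST {q}; in <B>::=<F> u, <F> is followed by u with FIRST {u}. Thus FOLLOW(<F>) = {$, q, t, u}.
FOLLOW(<E>): in <S>::=<B> <S> <E> <F>, <E> is followed by <F> with FIRST {ε, u}; in <S>::=<B> <S> <E> <F>, the suffix after <E> is nullable, so FOLLOW(<E>) ⊇ FOLLOW(<S>) = {$, q, t, u}; in <E>::=q q <E>, the suffix after <E> is empty (adds nothing new). Thus FOLLOW(<E>) = {$, q, t, u}.
FOLLOW(<B>): in <S>::=<B> <S> <E> <F>, <B> is followed by <S> <E> <F> with FIRST {ε, q, t, u}; in <S>::=<B> <S> <E> <F>, the suffix after <B> is nullable, so FOLLOW(<B>) ⊇ FOLLOW(<S>) = {$, q, t, u}. Thus FOLLOW(<B>) = {$, q, t, u}.

{$, q, t, u}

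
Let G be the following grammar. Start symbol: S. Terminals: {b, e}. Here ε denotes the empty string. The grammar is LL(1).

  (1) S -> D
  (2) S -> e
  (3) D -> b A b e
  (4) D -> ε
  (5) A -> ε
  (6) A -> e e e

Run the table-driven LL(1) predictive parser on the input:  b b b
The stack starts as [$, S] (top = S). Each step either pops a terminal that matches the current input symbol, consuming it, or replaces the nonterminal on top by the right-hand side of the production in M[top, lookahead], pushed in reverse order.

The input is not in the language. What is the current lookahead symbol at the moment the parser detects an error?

b

     Stack      Input    Action
  1  $ S        b b b $  expand S -> D
  2  $ D        b b b $  expand D -> b A b e
  3  $ e b A b  b b b $  match b
  4  $ e b A    b b $    expand A -> ε
  5  $ e b      b b $    match b
  6  $ e        b $      error: top is terminal e but lookahead is b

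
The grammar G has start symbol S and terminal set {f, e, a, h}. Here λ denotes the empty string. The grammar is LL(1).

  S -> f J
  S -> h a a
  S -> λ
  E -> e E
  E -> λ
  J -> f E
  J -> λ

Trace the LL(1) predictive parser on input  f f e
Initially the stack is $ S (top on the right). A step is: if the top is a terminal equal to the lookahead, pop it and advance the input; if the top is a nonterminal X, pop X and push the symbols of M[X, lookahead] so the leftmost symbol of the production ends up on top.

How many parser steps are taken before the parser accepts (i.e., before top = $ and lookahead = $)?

step 1: stack=$ S  input=f f e $  — expand S -> f J
step 2: stack=$ J f  input=f f e $  — match f
step 3: stack=$ J  input=f e $  — expand J -> f E
step 4: stack=$ E f  input=f e $  — match f
step 5: stack=$ E  input=e $  — expand E -> e E
step 6: stack=$ E e  input=e $  — match e
step 7: stack=$ E  input=$  — expand E -> λ
Accept reached after 7 steps.

7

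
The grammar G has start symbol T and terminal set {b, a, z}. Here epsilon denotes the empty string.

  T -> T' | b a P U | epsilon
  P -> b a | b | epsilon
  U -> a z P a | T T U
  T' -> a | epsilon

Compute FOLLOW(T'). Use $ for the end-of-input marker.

{$, a, b}

FIRST(P) = {epsilon, b}
FIRST(T') = {epsilon, a}
FIRST(T) = {epsilon, a, b}  (via T')
FIRST(U) = {a, b}  (via T T U)
FOLLOW(T) includes $ since T is the start symbol.
FOLLOW(T): in U->T T U (occurrence 1), T is followed by T U with FIRST {a, b}; in U->T T U (occurrence 2), T is followed by U with FIRST {a, b}. Thus FOLLOW(T) = {$, a, b}.
FOLLOW(P): in T->b a P U, P is followed by U with FIRST {a, b}; in U->a z P a, P is followed by a with FIRST {a}. Thus FOLLOW(P) = {a, b}.
FOLLOW(U): in T->b a P U, the suffix after U is empty, so FOLLOW(U) ⊇ FOLLOW(T) = {$, a, b}; in U->T T U, the suffix after U is empty (adds nothing new). Thus FOLLOW(U) = {$, a, b}.
FOLLOW(T'): in T->T', the suffix after T' is empty, so FOLLOW(T') ⊇ FOLLOW(T) = {$, a, b}. Thus FOLLOW(T') = {$, a, b}.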